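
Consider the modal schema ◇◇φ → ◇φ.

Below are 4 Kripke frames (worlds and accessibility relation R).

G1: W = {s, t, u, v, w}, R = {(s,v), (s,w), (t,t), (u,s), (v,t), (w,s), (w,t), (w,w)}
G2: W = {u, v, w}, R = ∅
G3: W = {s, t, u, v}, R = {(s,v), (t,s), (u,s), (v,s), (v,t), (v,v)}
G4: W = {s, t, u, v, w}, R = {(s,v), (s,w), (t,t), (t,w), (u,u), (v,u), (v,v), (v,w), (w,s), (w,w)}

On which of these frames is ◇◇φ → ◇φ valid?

Frame correspondent (Sahlqvist): ∀x ∀y ∀z (Rxy ∧ Ryz → Rxz) — i.e. transitivity.
G1: fails — Rus and Rsv but not Ruv.
G2: condition met.
G3: fails — Rus and Rsv but not Ruv.
G4: fails — Rvw and Rws but not Rvs.
Valid on: G2.

G2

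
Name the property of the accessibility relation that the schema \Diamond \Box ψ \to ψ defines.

symmetry: \forall x \forall y (Rxy \to Ryx)

Replacing ψ by ¬ψ and contraposing gives the equivalent schema ψ → □◇ψ.
Suppose ψ→□◇ψ is valid. Take Rxy and set V(ψ)={x}. Then ψ at x, so □◇ψ at x, so ◇ψ at y, so some z with Ryz has ψ; z=x, i.e. Ryx.
Conversely, on a frame with symmetry the schema holds at every world under every valuation.
Frame condition: \forall x \forall y (Rxy \to Ryx).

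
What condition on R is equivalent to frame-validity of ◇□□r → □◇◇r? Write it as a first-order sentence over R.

This is a Sahlqvist (Geach-type) schema ◇^1□^2r → □^1◇^2r.
Minimal-valuation argument: fix x; take any y with xR^1y and any z with xR^1z. Set V(r) to the set of worlds R-reachable from y in exactly 2 steps. Then □^2r holds at y, so the antecedent holds at x; validity forces ◇^2r at z, giving a w with zR^2w and yR^2w.
First-order correspondent: ∀x ∀y ∀z ((xRy ∧ xRz) → ∃w (yR²w ∧ zR²w)).

∀x ∀y ∀z ((xRy ∧ xRz) → ∃w (yR²w ∧ zR²w))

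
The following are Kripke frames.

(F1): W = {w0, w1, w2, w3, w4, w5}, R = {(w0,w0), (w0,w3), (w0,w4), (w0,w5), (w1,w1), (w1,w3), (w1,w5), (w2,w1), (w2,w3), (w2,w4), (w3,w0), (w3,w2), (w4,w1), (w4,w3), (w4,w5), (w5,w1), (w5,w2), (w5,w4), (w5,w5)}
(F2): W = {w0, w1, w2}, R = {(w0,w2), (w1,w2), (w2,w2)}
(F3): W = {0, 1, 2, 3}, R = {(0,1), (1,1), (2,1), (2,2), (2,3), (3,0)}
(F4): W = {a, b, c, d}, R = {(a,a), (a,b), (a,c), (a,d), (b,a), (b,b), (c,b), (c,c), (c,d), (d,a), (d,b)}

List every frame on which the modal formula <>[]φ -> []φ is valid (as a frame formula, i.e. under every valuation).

(F2)

Frame correspondent (Sahlqvist): forall x forall y forall z (Rxy & Rxz -> Ryz) — i.e. the Euclidean property.
(F1): fails — Rw0w3 and Rw0w3 but not Rw3w3.
(F2): condition met.
(F3): fails — R23 and R23 but not R33.
(F4): fails — Rab and Rac but not Rbc.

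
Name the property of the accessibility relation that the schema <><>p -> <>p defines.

transitivity

Equivalently (dual form): □p → □□p.
Suppose □p→□□p is valid. Take Rxy, Ryz and set V(p)={w : Rxw}. Then □p at x, so □□p at x, so □p at y, so p at z, i.e. Rxz.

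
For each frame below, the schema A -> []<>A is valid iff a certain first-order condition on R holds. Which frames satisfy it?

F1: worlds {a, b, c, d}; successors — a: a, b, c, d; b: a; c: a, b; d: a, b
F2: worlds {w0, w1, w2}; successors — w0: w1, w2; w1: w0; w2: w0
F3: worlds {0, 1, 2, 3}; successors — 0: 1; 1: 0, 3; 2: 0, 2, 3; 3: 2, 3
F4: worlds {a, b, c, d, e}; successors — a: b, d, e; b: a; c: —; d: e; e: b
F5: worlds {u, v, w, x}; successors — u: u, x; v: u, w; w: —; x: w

This is the axiom for symmetry; its first-order frame correspondent is forall x forall y (Rxy -> Ryx).
F1: fails — Rcb but not Rbc.
F2: holds.
F3: fails — R20 but not R02.
F4: fails — Reb but not Rbe.
F5: fails — Rxw but not Rwx.

F2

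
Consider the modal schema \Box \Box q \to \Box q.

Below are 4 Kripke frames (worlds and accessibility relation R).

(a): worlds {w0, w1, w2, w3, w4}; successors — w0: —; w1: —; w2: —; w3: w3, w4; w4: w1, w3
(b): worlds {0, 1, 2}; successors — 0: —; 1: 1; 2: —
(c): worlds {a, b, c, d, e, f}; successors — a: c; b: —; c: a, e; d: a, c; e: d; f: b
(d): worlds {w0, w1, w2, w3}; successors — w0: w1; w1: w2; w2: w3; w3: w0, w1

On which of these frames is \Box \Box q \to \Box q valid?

(b)

The schema corresponds to density: \forall x \forall y (Rxy \to \exists z (Rxz \wedge Rzy)).
(a): fails — Rw4w1 but no z with Rw4z and Rzw1.
(b): holds.
(c): fails — Red but no z with Rez and Rzd.
(d): fails — Rw1w2 but no z with Rw1z and Rzw2.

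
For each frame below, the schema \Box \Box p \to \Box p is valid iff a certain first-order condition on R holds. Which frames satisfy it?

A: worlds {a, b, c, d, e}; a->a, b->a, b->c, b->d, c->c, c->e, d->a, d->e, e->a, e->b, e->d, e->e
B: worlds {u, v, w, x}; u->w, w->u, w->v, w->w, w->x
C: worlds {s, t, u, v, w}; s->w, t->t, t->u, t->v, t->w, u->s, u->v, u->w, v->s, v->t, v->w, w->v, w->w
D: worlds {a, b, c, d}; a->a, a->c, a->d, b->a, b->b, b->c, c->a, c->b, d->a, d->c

B, D

This is the axiom for density; its first-order frame correspondent is \forall x \forall y (Rxy \to \exists z (Rxz \wedge Rzy)).
A: fails — Rbd but no z with Rbz and Rzd.
B: ✓.
C: fails — Rvs but no z with Rvz and Rzs.
D: ✓.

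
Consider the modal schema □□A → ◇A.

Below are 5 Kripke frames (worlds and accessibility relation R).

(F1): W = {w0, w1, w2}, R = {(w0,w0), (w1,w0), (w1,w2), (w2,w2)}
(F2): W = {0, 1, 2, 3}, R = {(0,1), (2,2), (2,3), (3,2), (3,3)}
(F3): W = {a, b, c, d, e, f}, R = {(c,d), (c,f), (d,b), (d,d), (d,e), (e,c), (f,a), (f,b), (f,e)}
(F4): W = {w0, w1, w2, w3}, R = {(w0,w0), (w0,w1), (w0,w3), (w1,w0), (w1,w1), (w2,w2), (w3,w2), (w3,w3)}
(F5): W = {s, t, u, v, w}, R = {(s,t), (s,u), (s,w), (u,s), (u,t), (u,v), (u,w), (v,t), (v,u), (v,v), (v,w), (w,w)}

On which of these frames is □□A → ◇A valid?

(F1), (F4)

Frame correspondent (Sahlqvist): ∀x ∃w (xR²w ∧ xRw) — i.e. a generalized confluence (Geach) condition.
(F1): condition met.
(F2): fails — at 0 but no w with 0R²w and 0Rw.
(F3): fails — at a but no w with aR²w and aRw.
(F4): condition met.
(F5): fails — at t but no w* with tR²w* and tRw*.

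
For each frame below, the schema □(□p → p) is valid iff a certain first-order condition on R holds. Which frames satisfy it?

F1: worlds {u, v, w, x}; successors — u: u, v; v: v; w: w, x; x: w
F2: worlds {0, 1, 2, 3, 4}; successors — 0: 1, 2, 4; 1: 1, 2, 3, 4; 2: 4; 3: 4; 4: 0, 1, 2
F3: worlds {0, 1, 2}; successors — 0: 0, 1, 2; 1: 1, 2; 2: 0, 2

The schema corresponds to shift-reflexivity: ∀x ∀y (Rxy → Ryy).
F1: fails — Rwx but not Rxx.
F2: fails — R34 but not R44.
F3: ✓.
Valid on: F3.

F3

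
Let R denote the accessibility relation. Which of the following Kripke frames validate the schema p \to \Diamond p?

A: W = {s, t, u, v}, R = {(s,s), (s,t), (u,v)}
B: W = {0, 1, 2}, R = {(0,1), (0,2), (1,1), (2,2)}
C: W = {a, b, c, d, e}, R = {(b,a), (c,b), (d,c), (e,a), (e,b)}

This is the axiom for reflexivity; its first-order frame correspondent is \forall x Rxx.
A: fails — world t does not see itself.
B: fails — world 0 does not see itself.
C: fails — world a does not see itself.
Valid on no frame.

none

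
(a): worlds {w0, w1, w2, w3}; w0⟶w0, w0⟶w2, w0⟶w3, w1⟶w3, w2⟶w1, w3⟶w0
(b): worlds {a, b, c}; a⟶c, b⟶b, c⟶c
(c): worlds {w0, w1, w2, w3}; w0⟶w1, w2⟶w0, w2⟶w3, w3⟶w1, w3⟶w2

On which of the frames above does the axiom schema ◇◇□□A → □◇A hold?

(b)

Frame correspondent (Sahlqvist): ∀x ∀y ∀z ((xR²y ∧ xRz) → ∃w (yR²w ∧ zRw)) — i.e. a generalized confluence (Geach) condition.
(a): fails — w0R²w1, w0Rw2 but no w with w1R²w and w2Rw.
(b): condition met.
(c): fails — w2R²w1, w2Rw0 but no w with w1R²w and w0Rw.
Valid on: (b).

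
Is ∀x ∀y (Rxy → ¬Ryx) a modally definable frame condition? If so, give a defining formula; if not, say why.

Not modally definable

Modal frame validity is preserved under surjective bounded morphisms.
The 5-cycle (worlds w0,w1,w2,w3,w4 with w0→w1→w2→w3→w4→w0) is asymmetric. Mapping every world to a single reflexive point • is a surjective bounded morphism, and the reflexive point is not asymmetric (R•• but asymmetry requires ¬R••).
So the class is not modally definable.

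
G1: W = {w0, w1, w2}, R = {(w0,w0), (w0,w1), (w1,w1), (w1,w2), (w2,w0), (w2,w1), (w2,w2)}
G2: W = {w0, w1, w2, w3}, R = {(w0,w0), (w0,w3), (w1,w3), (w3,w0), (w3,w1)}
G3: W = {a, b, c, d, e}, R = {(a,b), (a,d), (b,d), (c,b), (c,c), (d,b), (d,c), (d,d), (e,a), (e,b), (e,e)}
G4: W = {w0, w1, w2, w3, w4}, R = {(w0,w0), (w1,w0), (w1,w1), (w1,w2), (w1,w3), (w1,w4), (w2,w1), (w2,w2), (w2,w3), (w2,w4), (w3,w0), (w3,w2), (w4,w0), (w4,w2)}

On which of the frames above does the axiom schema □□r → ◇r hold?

The schema corresponds to a generalized confluence (Geach) condition: ∀x ∃w (xR²w ∧ xRw).
G1: holds.
G2: fails — at w1 but no w with w1R²w and w1Rw.
G3: holds.
G4: holds.

G1, G3, G4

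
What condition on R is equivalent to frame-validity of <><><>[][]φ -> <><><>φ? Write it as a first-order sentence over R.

forall x forall y (x R^3 y -> exists w (y R^2 w & x R^3 w))

This is a Sahlqvist (Geach-type) schema ◇^3□^2φ → □^0◇^3φ.
First-order correspondent: forall x forall y (x R^3 y -> exists w (y R^2 w & x R^3 w)).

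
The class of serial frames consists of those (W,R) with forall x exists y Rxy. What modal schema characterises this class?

□q → ◇q

This is seriality; the standard corresponding axiom is D: □q → ◇q.
Suppose □q→◇q is valid. At any x set V(q)=W. Then □q at x, so ◇q at x, so x has a successor.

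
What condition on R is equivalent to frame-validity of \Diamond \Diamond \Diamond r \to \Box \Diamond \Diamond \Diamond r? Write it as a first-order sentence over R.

\forall x \forall y \forall z ((x R^3 y \wedge xRz) \to \exists w (y = w \wedge z R^3 w))

This is a Sahlqvist (Geach-type) schema ◇^3□^0r → □^1◇^3r.
First-order correspondent: \forall x \forall y \forall z ((x R^3 y \wedge xRz) \to \exists w (y = w \wedge z R^3 w)).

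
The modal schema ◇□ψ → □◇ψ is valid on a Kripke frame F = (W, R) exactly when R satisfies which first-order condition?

Suppose ◇□ψ→□◇ψ is valid. Take Rxy, Rxz and set V(ψ)={w : Ryw}. Then □ψ at y so ◇□ψ at x, so □◇ψ at x, so ◇ψ at z, giving w with Rzw and Ryw.
The converse is a direct semantic check.
Frame condition: ∀x ∀y ∀z (Rxy ∧ Rxz → ∃w (Ryw ∧ Rzw)).

convergence: ∀x ∀y ∀z (Rxy ∧ Rxz → ∃w (Ryw ∧ Rzw))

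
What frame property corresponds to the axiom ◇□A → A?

This is frame-equivalent to A → □◇A (substitute ¬A for A and contrapose).
Suppose A→□◇A is valid. Take Rxy and set V(A)={x}. Then A at x, so □◇A at x, so ◇A at y, so some z with Ryz has A; z=x, i.e. Ryx.
Conversely, any frame satisfying ∀x ∀y (Rxy → Ryx) validates the schema.
Frame condition: ∀x ∀y (Rxy → Ryx).

symmetry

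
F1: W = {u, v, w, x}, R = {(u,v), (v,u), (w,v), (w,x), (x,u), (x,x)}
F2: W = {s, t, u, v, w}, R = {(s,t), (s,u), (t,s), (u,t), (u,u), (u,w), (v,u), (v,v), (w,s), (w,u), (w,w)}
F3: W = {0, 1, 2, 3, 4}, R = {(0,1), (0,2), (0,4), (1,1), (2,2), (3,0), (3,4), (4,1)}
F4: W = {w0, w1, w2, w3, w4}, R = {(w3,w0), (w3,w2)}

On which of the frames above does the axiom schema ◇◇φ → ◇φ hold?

F4

This is the axiom for transitivity; its first-order frame correspondent is ∀x ∀y ∀z (Rxy ∧ Ryz → Rxz).
F1: fails — Ruv and Rvu but not Ruu.
F2: fails — Ruw and Rws but not Rus.
F3: fails — R34 and R41 but not R31.
F4: holds.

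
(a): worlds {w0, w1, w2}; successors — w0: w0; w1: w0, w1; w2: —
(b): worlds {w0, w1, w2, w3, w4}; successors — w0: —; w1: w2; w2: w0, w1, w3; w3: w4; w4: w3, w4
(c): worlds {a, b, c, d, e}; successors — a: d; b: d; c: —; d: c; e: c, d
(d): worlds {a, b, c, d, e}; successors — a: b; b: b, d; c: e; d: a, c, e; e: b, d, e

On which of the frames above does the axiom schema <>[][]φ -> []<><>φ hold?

(a), (d)

Frame correspondent (Sahlqvist): forall x forall y forall z ((xRy & xRz) -> exists w (y R^2 w & z R^2 w)) — i.e. a generalized confluence (Geach) condition.
(a): holds.
(b): fails — w2Rw0, w2Rw0 but no w with w0R²w and w0R²w.
(c): fails — aRd, aRd but no w with dR²w and dR²w.
(d): holds.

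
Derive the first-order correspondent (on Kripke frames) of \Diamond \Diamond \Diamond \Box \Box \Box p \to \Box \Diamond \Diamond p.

\forall x \forall y \forall z ((x R^3 y \wedge xRz) \to \exists w (y R^3 w \wedge z R^2 w))

This is a Sahlqvist (Geach-type) schema ◇^3□^3p → □^1◇^2p.
Minimal-valuation argument: fix x; take any y with xR^3y and any z with xR^1z. Set V(p) to the set of worlds R-reachable from y in exactly 3 steps. Then □^3p holds at y, so the antecedent holds at x; validity forces ◇^2p at z, giving a w with zR^2w and yR^3w.
First-order correspondent: \forall x \forall y \forall z ((x R^3 y \wedge xRz) \to \exists w (y R^3 w \wedge z R^2 w)).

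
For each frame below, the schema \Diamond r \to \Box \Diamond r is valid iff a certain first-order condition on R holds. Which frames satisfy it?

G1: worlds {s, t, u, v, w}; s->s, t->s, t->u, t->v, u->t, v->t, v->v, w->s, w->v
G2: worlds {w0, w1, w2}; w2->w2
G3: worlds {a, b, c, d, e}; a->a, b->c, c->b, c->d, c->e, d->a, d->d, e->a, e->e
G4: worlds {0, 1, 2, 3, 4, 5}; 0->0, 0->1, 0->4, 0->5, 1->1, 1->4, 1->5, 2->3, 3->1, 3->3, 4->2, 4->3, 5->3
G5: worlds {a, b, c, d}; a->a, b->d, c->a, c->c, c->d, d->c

G2

The schema corresponds to the Euclidean property: \forall x \forall y \forall z (Rxy \wedge Rxz \to Ryz).
G1: fails — Rtv and Rts but not Rvs.
G2: satisfies the condition.
G3: fails — Rbc and Rbc but not Rcc.
G4: fails — R01 and R00 but not R10.
G5: fails — Rbd and Rbd but not Rdd.
Valid on: G2.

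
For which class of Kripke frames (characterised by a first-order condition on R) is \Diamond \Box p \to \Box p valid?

The Euclidean property

This schema is equivalent to the 5 axiom ◇p → □◇p.
It corresponds to the Euclidean property: \forall x \forall y \forall z (Rxy \wedge Rxz \to Ryz).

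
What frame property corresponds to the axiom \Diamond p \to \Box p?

Suppose ◇p→□p is valid. Take Rxy, Rxz and set V(p)={y}. Then ◇p at x, so □p at x, so p at z, i.e. z=y.
Conversely, any frame satisfying \forall x \forall y \forall z (Rxy \wedge Rxz \to y = z) validates the schema.
Frame condition: \forall x \forall y \forall z (Rxy \wedge Rxz \to y = z).

partial functionality: \forall x \forall y \forall z (Rxy \wedge Rxz \to y = z)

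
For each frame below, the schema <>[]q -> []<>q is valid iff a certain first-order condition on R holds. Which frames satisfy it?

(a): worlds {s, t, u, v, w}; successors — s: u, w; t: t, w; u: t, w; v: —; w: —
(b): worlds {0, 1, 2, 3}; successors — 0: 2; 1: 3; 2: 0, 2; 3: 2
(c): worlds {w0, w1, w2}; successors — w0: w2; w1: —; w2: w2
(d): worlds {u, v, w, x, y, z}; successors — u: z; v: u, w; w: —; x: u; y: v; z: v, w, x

(b), (c)

Frame correspondent (Sahlqvist): forall x forall y forall z (Rxy & Rxz -> exists w (Ryw & Rzw)) — i.e. convergence.
(a): fails — Rsw and Rsw but w and w have no common successor.
(b): condition met.
(c): condition met.
(d): fails — Rvw and Rvw but w and w have no common successor.
Valid on: (b), (c).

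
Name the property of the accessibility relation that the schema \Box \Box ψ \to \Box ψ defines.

density

Suppose □□ψ→□ψ is valid. Take Rxy and set V(ψ)={w : xR²w}. Then □□ψ at x, so □ψ at x, so ψ at y, i.e. ∃z(Rxz∧Rzy).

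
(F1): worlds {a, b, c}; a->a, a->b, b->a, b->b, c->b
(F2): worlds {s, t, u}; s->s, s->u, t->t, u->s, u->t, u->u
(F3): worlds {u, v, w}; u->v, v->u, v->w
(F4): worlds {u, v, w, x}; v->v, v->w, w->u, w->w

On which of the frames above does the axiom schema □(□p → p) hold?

The schema corresponds to shift-reflexivity: ∀x ∀y (Rxy → Ryy).
(F1): condition met.
(F2): condition met.
(F3): fails — Ruv but not Rvv.
(F4): fails — Rwu but not Ruu.

(F1), (F2)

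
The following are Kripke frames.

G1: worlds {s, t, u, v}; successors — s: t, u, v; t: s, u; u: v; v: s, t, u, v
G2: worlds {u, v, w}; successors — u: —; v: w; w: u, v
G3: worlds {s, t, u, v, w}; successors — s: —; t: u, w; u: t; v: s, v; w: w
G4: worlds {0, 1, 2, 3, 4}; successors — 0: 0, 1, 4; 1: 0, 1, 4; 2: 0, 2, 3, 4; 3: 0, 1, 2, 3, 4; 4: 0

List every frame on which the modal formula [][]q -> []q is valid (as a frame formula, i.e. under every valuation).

This is the axiom for density; its first-order frame correspondent is forall x forall y (Rxy -> exists z (Rxz & Rzy)).
G1: fails — Rts but no z with Rtz and Rzs.
G2: fails — Rwu but no z with Rwz and Rzu.
G3: fails — Rut but no z with Ruz and Rzt.
G4: condition met.

G4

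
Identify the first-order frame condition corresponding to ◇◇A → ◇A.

transitivity: ∀x ∀y ∀z (Rxy ∧ Ryz → Rxz)

Replacing A by ¬A and contraposing gives the equivalent schema □A → □□A.
Suppose □A→□□A is valid. Take Rxy, Ryz and set V(A)={w : Rxw}. Then □A at x, so □□A at x, so □A at y, so A at z, i.e. Rxz.
Conversely, on a frame with transitivity the schema holds at every world under every valuation.
So the correspondent is transitivity.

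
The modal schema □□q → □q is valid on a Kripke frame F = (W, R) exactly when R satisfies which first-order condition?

density: ∀x ∀y (Rxy → ∃z (Rxz ∧ Rzy))

Suppose □□q→□q is valid. Take Rxy and set V(q)={w : xR²w}. Then □□q at x, so □q at x, so q at y, i.e. ∃z(Rxz∧Rzy).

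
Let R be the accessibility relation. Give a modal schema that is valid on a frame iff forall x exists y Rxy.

□ψ → ◇ψ

This is seriality; the standard corresponding axiom is D: □ψ → ◇ψ.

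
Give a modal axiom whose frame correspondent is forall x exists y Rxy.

The condition is seriality. The D schema □ψ → ◇ψ defines it.
Suppose □ψ→◇ψ is valid. At any x set V(ψ)=W. Then □ψ at x, so ◇ψ at x, so x has a successor.

□ψ → ◇ψ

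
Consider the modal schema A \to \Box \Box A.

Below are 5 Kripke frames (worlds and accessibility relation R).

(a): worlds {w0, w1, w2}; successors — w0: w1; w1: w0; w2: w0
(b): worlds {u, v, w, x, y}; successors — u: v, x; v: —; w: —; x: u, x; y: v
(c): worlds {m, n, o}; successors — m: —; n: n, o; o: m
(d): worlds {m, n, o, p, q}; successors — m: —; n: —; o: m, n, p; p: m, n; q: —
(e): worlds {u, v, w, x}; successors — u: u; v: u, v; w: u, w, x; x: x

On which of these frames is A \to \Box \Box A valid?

none

The schema corresponds to a generalized confluence (Geach) condition: \forall x \forall z (x R^2 z \to \exists w (x = w \wedge z = w)).
(a): fails — w2R²w1 but w2 ≠ w1.
(b): fails — uR²x but u ≠ x.
(c): fails — nR²m but n ≠ m.
(d): fails — oR²m but o ≠ m.
(e): fails — vR²u but v ≠ u.
Valid on no frame.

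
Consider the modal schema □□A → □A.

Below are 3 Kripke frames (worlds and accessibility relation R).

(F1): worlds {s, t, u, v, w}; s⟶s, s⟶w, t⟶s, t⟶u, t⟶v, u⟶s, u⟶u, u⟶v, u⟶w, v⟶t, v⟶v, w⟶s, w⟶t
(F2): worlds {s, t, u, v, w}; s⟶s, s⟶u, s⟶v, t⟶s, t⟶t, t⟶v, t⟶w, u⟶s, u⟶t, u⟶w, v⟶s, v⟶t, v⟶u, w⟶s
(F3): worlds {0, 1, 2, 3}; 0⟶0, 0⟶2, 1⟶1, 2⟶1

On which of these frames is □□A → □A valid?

This is the axiom for density; its first-order frame correspondent is ∀x ∀y (Rxy → ∃z (Rxz ∧ Rzy)).
(F1): fails — Rwt but no z with Rwz and Rzt.
(F2): ✓.
(F3): ✓.

(F2), (F3)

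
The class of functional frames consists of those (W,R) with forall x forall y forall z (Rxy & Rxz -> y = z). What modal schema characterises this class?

This is partial functionality; the standard corresponding axiom is CD: ◇r → □r.

◇r → □r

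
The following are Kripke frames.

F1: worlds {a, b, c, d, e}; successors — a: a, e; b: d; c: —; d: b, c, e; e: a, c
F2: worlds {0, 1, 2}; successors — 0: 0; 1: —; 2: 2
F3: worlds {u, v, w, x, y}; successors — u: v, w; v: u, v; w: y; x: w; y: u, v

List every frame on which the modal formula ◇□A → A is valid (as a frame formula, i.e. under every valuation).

This is the axiom for symmetry; its first-order frame correspondent is ∀x ∀y (Rxy → Ryx).
F1: fails — Rdc but not Rcd.
F2: satisfies the condition.
F3: fails — Rxw but not Rwx.

F2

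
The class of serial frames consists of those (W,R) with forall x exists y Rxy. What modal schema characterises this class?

The condition is seriality. The D schema □s → ◇s defines it.
Suppose □s→◇s is valid. At any x set V(s)=W. Then □s at x, so ◇s at x, so x has a successor.

□s → ◇s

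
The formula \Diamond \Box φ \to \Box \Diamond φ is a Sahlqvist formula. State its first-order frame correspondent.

This schema is the .2 axiom.
Its frame correspondent is convergence — \forall x \forall y \forall z (Rxy \wedge Rxz \to \exists w (Ryw \wedge Rzw)).

convergence: \forall x \forall y \forall z (Rxy \wedge Rxz \to \exists w (Ryw \wedge Rzw))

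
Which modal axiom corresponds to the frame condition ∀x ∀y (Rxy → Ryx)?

q → □◇q

The condition is symmetry. The B schema q → □◇q defines it.
Suppose q→□◇q is valid. Take Rxy and set V(q)={x}. Then q at x, so □◇q at x, so ◇q at y, so some z with Ryz has q; z=x, i.e. Ryx.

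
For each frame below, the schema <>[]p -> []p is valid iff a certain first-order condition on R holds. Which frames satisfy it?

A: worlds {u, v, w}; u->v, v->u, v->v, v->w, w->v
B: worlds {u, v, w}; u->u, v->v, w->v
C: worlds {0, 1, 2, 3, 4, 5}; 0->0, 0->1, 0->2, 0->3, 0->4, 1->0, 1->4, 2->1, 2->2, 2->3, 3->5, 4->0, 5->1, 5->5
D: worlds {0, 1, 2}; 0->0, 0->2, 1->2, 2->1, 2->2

B

This is the axiom for the Euclidean property; its first-order frame correspondent is forall x forall y forall z (Rxy & Rxz -> Ryz).
A: fails — Rvw and Rvw but not Rww.
B: satisfies the condition.
C: fails — R02 and R00 but not R20.
D: fails — R02 and R00 but not R20.
Valid on: B.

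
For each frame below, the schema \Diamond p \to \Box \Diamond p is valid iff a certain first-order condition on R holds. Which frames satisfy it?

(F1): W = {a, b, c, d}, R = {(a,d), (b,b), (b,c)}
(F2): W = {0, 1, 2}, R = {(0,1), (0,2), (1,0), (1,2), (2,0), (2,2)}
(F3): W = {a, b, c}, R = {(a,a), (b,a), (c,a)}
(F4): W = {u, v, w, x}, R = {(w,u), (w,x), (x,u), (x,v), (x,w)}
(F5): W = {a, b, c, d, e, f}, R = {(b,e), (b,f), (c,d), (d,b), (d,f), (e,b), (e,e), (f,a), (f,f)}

Frame correspondent (Sahlqvist): \forall x \forall y \forall z (Rxy \wedge Rxz \to Ryz) — i.e. the Euclidean property.
(F1): fails — Rad and Rad but not Rdd.
(F2): fails — R02 and R01 but not R21.
(F3): satisfies the condition.
(F4): fails — Rwu and Rwu but not Ruu.
(F5): fails — Rbf and Rbe but not Rfe.

(F3)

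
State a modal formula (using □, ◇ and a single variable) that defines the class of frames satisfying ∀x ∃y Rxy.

□q → ◇q

This is seriality; the standard corresponding axiom is D: □q → ◇q.
Suppose □q→◇q is valid. At any x set V(q)=W. Then □q at x, so ◇q at x, so x has a successor.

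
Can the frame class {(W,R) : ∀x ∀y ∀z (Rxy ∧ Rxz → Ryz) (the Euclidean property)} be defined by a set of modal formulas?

Yes, by ◇p → □◇p

Yes: it is the Euclidean property, defined by the 5 schema ◇p → □◇p.
Suppose ◇p→□◇p is valid. Take Rxy, Rxz and set V(p)={y}. Then ◇p at x, so □◇p at x, so ◇p at z, so some w with Rzw has p; w=y, i.e. Rzy. By symmetry of the argument, Ryz.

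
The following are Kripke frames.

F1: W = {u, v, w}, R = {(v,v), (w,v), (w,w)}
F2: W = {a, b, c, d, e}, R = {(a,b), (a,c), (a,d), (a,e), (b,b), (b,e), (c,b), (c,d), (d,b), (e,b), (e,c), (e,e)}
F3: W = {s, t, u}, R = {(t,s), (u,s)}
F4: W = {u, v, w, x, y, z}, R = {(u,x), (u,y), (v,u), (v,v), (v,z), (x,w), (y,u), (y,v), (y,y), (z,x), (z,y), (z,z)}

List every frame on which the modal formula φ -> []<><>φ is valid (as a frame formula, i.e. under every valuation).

none

The schema corresponds to a generalized confluence (Geach) condition: forall x forall z (xRz -> exists w (x = w & z R^2 w)).
F1: fails — wRv but no t with w=t and vR²t.
F2: fails — aRb but no w with a=w and bR²w.
F3: fails — tRs but no w with t=w and sR²w.
F4: fails — uRx but no t with u=t and xR²t.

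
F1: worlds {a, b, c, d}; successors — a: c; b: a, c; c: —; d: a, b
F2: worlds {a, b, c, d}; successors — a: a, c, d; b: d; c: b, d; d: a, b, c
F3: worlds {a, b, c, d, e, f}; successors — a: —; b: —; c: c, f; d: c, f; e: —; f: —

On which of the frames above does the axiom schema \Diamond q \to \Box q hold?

none

This is the axiom for partial functionality; its first-order frame correspondent is \forall x \forall y \forall z (Rxy \wedge Rxz \to y = z).
F1: fails — b sees both a and c.
F2: fails — a sees both a and c.
F3: fails — c sees both c and f.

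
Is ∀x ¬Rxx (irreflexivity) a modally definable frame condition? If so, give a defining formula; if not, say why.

Modal frame validity is preserved under surjective bounded morphisms.
The 4-cycle (worlds w0,w1,w2,w3 with w0→w1→w2→w3→w0) is irreflexive, and the map sending every world to a single reflexive point • is a surjective bounded morphism (forth: every edge maps to (•,•); back: every world has a successor). So any modal formula valid on the 4-cycle is also valid on the reflexive point, which is not irreflexive.
So no modal formula (or set of formulas) defines exactly the irreflexive frames.

No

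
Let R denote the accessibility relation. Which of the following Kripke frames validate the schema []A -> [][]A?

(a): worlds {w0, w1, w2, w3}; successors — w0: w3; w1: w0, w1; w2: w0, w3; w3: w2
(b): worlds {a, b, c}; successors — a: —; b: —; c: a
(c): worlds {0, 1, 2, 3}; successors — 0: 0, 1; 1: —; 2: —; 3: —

The schema corresponds to transitivity: forall x forall y forall z (Rxy & Ryz -> Rxz).
(a): fails — Rw1w0 and Rw0w3 but not Rw1w3.
(b): holds.
(c): holds.
Valid on: (b), (c).

(b), (c)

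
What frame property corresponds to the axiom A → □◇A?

Suppose A→□◇A is valid. Take Rxy and set V(A)={x}. Then A at x, so □◇A at x, so ◇A at y, so some z with Ryz has A; z=x, i.e. Ryx.

symmetry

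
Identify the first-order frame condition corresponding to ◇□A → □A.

the Euclidean property

This is frame-equivalent to ◇A → □◇A (substitute ¬A for A and contrapose).
Suppose ◇A→□◇A is valid. Take Rxy, Rxz and set V(A)={y}. Then ◇A at x, so □◇A at x, so ◇A at z, so some w with Rzw has A; w=y, i.e. Rzy. By symmetry of the argument, Ryz.
Conversely, any frame satisfying ∀x ∀y ∀z (Rxy ∧ Rxz → Ryz) validates the schema.
Frame condition: ∀x ∀y ∀z (Rxy ∧ Rxz → Ryz).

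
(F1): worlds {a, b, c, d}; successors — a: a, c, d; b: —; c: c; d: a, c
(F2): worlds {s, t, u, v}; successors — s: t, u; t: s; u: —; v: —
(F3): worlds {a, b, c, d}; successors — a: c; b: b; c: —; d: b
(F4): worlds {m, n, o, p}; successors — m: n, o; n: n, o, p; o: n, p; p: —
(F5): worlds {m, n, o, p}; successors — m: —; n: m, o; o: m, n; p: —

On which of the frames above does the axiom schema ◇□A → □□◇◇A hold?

The schema corresponds to a generalized confluence (Geach) condition: ∀x ∀y ∀z ((xRy ∧ xR²z) → ∃w (yRw ∧ zR²w)).
(F1): satisfies the condition.
(F2): fails — sRu, sR²s but no w with uRw and sR²w.
(F3): satisfies the condition.
(F4): fails — mRn, mR²p but no w with nRw and pR²w.
(F5): fails — nRm, nR²m but no w with mRw and mR²w.

(F1), (F3)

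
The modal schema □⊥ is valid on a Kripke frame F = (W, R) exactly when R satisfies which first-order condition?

emptiness of R: ∀x ∀y ¬Rxy

□⊥ is valid iff no world has any successor (otherwise □⊥ fails at any world with one).
Conversely, on a frame with emptiness of R the schema holds at every world under every valuation.
Frame condition: ∀x ∀y ¬Rxy.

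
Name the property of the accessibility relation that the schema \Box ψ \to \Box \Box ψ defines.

Transitivity

This is the 4 axiom.
Its frame correspondent is transitivity — \forall x \forall y \forall z (Rxy \wedge Ryz \to Rxz).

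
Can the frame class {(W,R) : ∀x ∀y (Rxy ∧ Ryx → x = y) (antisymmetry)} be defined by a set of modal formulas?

No

Any modally definable frame class is closed under surjective bounded morphisms.
The 6-cycle (worlds w0,w1,w2,w3,w4,w5 with w0→w1→w2→w3→w4→w5→w0) is antisymmetric. Sending even-indexed worlds to • and odd-indexed worlds to ∘ is a surjective bounded morphism onto the two-world frame with •↔∘, which is not antisymmetric.
Hence antisymmetry is not modally definable.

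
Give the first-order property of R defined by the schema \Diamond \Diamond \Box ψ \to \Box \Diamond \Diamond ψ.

This is a Sahlqvist (Geach-type) schema ◇^2□^1ψ → □^1◇^2ψ.
First-order correspondent: \forall x \forall y \forall z ((x R^2 y \wedge xRz) \to \exists w (yRw \wedge z R^2 w)).

\forall x \forall y \forall z ((x R^2 y \wedge xRz) \to \exists w (yRw \wedge z R^2 w))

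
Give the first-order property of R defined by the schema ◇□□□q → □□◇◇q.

This is a Sahlqvist (Geach-type) schema ◇^1□^3q → □^2◇^2q.
Minimal-valuation argument: fix x; take any y with xR^1y and any z with xR^2z. Set V(q) to the set of worlds R-reachable from y in exactly 3 steps. Then □^3q holds at y, so the antecedent holds at x; validity forces ◇^2q at z, giving a w with zR^2w and yR^3w.
First-order correspondent: ∀x ∀y ∀z ((xRy ∧ xR²z) → ∃w (yR³w ∧ zR²w)).

∀x ∀y ∀z ((xRy ∧ xR²z) → ∃w (yR³w ∧ zR²w))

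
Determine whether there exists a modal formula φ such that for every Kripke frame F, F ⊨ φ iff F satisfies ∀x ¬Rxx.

If a class were modally definable it would be closed under surjective bounded morphisms (Goldblatt–Thomason).
The 5-cycle (worlds a,b,c,d,e with a→b→c→d→e→a) is irreflexive, and the map sending every world to a single reflexive point • is a surjective bounded morphism (forth: every edge maps to (•,•); back: every world has a successor). So any modal formula valid on the 5-cycle is also valid on the reflexive point, which is not irreflexive.
So the class is not modally definable.

Not modally definable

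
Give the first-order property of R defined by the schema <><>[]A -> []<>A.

forall x forall y forall z ((x R^2 y & xRz) -> exists w (yRw & zRw))

This is a Sahlqvist (Geach-type) schema ◇^2□^1A → □^1◇^1A.
First-order correspondent: forall x forall y forall z ((x R^2 y & xRz) -> exists w (yRw & zRw)).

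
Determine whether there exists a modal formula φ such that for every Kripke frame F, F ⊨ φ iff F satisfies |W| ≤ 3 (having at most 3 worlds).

Any modally definable frame class is closed under disjoint unions.
Any modal formula valid on each of 4 disjoint one-world frames is valid on their disjoint union (validity is preserved under disjoint unions). Each one-world frame has |W|=1≤3, but the union has |W|=4.
Hence having at most 3 worlds is not modally definable.

No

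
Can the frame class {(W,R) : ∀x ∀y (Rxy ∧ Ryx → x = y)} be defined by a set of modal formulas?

If a class were modally definable it would be closed under surjective bounded morphisms (Goldblatt–Thomason).
The 8-cycle (worlds a,b,c,d,e,f,g,h with a→b→c→d→e→f→g→h→a) is antisymmetric. Sending even-indexed worlds to • and odd-indexed worlds to ∘ is a surjective bounded morphism onto the two-world frame with •↔∘, which is not antisymmetric.
So no modal formula (or set of formulas) defines exactly the antisymmetric frames.

Not modally definable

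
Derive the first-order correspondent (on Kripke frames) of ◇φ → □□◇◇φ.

This is a Sahlqvist (Geach-type) schema ◇^1□^0φ → □^2◇^2φ.
First-order correspondent: ∀x ∀y ∀z ((xRy ∧ xR²z) → ∃w (y = w ∧ zR²w)).

∀x ∀y ∀z ((xRy ∧ xR²z) → ∃w (y = w ∧ zR²w))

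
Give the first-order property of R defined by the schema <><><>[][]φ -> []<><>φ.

This is a Sahlqvist (Geach-type) schema ◇^3□^2φ → □^1◇^2φ.
First-order correspondent: forall x forall y forall z ((x R^3 y & xRz) -> exists w (y R^2 w & z R^2 w)).

forall x forall y forall z ((x R^3 y & xRz) -> exists w (y R^2 w & z R^2 w))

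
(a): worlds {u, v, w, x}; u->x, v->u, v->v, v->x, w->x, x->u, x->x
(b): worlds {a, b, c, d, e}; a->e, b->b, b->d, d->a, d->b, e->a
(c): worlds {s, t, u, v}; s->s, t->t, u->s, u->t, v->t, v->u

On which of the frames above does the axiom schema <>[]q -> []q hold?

none

Frame correspondent (Sahlqvist): forall x forall y forall z (Rxy & Rxz -> Ryz) — i.e. the Euclidean property.
(a): fails — Rvu and Rvv but not Ruv.
(b): fails — Rae and Rae but not Ree.
(c): fails — Rut and Rus but not Rts.
Valid on no frame.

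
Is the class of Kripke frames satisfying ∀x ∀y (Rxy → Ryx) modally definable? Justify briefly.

Definable; p → □◇p defines it

Yes: it is symmetry, defined by the B schema p → □◇p.
Suppose p→□◇p is valid. Take Rxy and set V(p)={x}. Then p at x, so □◇p at x, so ◇p at y, so some z with Ryz has p; z=x, i.e. Ryx.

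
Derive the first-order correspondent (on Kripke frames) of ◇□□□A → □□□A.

This is a Sahlqvist (Geach-type) schema ◇^1□^3A → □^3◇^0A.
First-order correspondent: ∀x ∀y ∀z ((xRy ∧ xR³z) → ∃w (yR³w ∧ z = w)).

∀x ∀y ∀z ((xRy ∧ xR³z) → ∃w (yR³w ∧ z = w))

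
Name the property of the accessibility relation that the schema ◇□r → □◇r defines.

This schema is the .2 axiom.
Its frame correspondent is convergence — ∀x ∀y ∀z (Rxy ∧ Rxz → ∃w (Ryw ∧ Rzw)).

convergence: ∀x ∀y ∀z (Rxy ∧ Rxz → ∃w (Ryw ∧ Rzw))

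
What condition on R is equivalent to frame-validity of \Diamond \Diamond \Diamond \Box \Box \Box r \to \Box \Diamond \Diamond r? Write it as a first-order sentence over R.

\forall x \forall y \forall z ((x R^3 y \wedge xRz) \to \exists w (y R^3 w \wedge z R^2 w))

This is a Sahlqvist (Geach-type) schema ◇^3□^3r → □^1◇^2r.
Minimal-valuation argument: fix x; take any y with xR^3y and any z with xR^1z. Set V(r) to the set of worlds R-reachable from y in exactly 3 steps. Then □^3r holds at y, so the antecedent holds at x; validity forces ◇^2r at z, giving a w with zR^2w and yR^3w.
First-order correspondent: \forall x \forall y \forall z ((x R^3 y \wedge xRz) \to \exists w (y R^3 w \wedge z R^2 w)).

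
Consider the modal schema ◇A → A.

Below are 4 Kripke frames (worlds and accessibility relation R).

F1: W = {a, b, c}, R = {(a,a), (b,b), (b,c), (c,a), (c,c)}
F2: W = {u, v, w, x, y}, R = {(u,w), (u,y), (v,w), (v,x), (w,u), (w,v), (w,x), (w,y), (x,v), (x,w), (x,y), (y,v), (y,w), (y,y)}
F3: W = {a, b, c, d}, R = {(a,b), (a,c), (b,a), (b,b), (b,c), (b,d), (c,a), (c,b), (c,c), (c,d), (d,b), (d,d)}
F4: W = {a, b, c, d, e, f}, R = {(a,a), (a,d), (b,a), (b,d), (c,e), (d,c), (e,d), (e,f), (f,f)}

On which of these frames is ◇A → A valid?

none

This is the axiom for a generalized confluence (Geach) condition; its first-order frame correspondent is ∀x ∀y (xRy → ∃w (y = w ∧ x = w)).
F1: fails — bRc but c ≠ b.
F2: fails — uRw but w ≠ u.
F3: fails — aRb but b ≠ a.
F4: fails — aRd but d ≠ a.
Valid on no frame.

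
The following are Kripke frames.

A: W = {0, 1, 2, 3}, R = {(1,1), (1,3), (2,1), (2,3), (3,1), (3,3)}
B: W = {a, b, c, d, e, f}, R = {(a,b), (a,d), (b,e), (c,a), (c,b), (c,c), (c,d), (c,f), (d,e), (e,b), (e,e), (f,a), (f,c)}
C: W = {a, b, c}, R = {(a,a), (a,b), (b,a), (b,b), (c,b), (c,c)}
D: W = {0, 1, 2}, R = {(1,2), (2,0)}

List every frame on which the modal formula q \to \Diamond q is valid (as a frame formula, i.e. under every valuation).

C

Frame correspondent (Sahlqvist): \forall x Rxx — i.e. reflexivity.
A: fails — world 0 does not see itself.
B: fails — world a does not see itself.
C: condition met.
D: fails — world 0 does not see itself.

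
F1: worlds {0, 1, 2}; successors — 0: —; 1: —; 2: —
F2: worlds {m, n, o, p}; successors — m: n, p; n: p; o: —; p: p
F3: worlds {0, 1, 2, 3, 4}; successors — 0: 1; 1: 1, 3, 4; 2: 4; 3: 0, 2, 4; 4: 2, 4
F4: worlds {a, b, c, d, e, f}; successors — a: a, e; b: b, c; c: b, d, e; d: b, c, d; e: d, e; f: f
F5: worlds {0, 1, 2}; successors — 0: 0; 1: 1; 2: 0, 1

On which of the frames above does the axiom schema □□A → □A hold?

This is the axiom for density; its first-order frame correspondent is ∀x ∀y (Rxy → ∃z (Rxz ∧ Rzy)).
F1: holds.
F2: fails — Rmn but no z with Rmz and Rzn.
F3: fails — R30 but no z with R3z and Rz0.
F4: holds.
F5: holds.
Valid on: F1, F4, F5.

F1, F4, F5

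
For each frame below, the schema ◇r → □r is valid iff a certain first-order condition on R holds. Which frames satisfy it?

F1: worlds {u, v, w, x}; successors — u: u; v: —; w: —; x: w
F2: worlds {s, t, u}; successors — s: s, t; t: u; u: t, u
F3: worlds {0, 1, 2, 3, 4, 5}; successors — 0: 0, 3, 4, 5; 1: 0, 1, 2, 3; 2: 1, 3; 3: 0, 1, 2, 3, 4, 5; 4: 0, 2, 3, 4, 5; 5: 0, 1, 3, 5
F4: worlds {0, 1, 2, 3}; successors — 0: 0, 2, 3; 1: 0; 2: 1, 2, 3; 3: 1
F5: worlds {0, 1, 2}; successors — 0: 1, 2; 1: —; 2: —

This is the axiom for partial functionality; its first-order frame correspondent is ∀x ∀y ∀z (Rxy ∧ Rxz → y = z).
F1: ✓.
F2: fails — s sees both s and t.
F3: fails — 0 sees both 0 and 3.
F4: fails — 0 sees both 0 and 2.
F5: fails — 0 sees both 1 and 2.
Valid on: F1.

F1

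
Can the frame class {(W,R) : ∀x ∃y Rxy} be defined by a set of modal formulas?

The condition is seriality. A defining modal formula is □q → ◇q.
Suppose □q→◇q is valid. At any x set V(q)=W. Then □q at x, so ◇q at x, so x has a successor.

Definable; □q → ◇q defines it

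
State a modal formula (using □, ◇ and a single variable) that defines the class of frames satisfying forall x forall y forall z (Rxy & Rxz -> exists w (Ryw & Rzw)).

◇□r → □◇r

A defining formula is ◇□r → □◇r (the .2 axiom).
Suppose ◇□r→□◇r is valid. Take Rxy, Rxz and set V(r)={w : Ryw}. Then □r at y so ◇□r at x, so □◇r at x, so ◇r at z, giving w with Rzw and Ryw.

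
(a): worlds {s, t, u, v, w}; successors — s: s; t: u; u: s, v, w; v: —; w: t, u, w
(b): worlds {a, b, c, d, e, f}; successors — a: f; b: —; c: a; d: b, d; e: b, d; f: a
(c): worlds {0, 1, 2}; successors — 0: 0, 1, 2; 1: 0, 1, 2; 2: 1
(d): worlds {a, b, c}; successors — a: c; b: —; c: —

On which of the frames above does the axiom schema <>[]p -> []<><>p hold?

(c)

This is the axiom for a generalized confluence (Geach) condition; its first-order frame correspondent is forall x forall y forall z ((xRy & xRz) -> exists w (yRw & z R^2 w)).
(a): fails — uRs, uRv but no w* with sRw* and vR²w*.
(b): fails — aRf, aRf but no w with fRw and fR²w.
(c): satisfies the condition.
(d): fails — aRc, aRc but no w with cRw and cR²w.
Valid on: (c).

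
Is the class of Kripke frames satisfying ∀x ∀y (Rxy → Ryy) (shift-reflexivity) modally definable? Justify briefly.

Yes: it is shift-reflexivity, defined by the T□ schema □(□p → p).
Suppose □(□p→p) is valid. Take Rxy and set V(p)={w : Ryw}. Then at y, □p holds; since □(□p→p) at x, □p→p at y, so p at y, i.e. Ryy.

Definable; □(□p → p) defines it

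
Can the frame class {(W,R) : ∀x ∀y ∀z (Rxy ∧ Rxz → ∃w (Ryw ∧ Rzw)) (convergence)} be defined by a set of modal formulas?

Definable; ◇□r → □◇r defines it

Yes: it is convergence, defined by the .2 schema ◇□r → □◇r.
Suppose ◇□r→□◇r is valid. Take Rxy, Rxz and set V(r)={w : Ryw}. Then □r at y so ◇□r at x, so □◇r at x, so ◇r at z, giving w with Rzw and Ryw.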